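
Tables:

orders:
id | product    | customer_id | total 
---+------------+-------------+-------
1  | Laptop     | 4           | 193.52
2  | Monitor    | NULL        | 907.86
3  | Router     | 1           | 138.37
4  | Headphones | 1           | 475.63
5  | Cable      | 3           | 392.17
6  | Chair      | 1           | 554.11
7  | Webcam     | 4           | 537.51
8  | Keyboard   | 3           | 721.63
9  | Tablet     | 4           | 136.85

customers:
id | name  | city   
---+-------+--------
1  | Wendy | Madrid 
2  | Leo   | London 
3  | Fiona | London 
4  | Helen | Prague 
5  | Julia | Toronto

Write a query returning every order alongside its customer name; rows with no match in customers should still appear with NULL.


LEFT JOIN keeps every row from orders (the left table); where customer_id has no match in customers, the customer columns become NULL. Walk through each order:
  - order 1 (Laptop): customer_id=4 -> matches Helen
  - order 2 (Monitor): customer_id=NULL, no match -> kept with NULL
  - order 3 (Router): customer_id=1 -> matches Wendy
  - order 4 (Headphones): customer_id=1 -> matches Wendy
  - order 5 (Cable): customer_id=3 -> matches Fiona
  - order 6 (Chair): customer_id=1 -> matches Wendy
  - order 7 (Webcam): customer_id=4 -> matches Helen
  - order 8 (Keyboard): customer_id=3 -> matches Fiona
  - order 9 (Tablet): customer_id=4 -> matches Helen
All 9 rows appear; 1 has NULL customer.

SQL:
SELECT a.product, b.name AS customer
FROM orders a
LEFT JOIN customers b ON a.customer_id = b.id

Result:
product    | customer
-----------+---------
Laptop     | Helen   
Monitor    | NULL    
Router     | Wendy   
Headphones | Wendy   
Cable      | Fiona   
Chair      | Wendy   
Webcam     | Helen   
Keyboard   | Fiona   
Tablet     | Helen   


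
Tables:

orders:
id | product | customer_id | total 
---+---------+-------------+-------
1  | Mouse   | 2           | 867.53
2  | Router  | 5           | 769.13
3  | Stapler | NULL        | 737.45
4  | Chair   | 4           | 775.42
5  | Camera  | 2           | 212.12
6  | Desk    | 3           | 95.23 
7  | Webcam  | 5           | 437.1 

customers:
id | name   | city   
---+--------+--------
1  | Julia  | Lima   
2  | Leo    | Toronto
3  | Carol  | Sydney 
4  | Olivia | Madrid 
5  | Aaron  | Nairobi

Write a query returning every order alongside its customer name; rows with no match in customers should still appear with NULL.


LEFT JOIN keeps every row from orders (the left table); where customer_id has no match in customers, the customer columns become NULL. Walk through each order:
  - order 1 (Mouse): customer_id=2 -> matches Leo
  - order 2 (Router): customer_id=5 -> matches Aaron
  - order 3 (Stapler): customer_id=NULL, no match -> kept with NULL
  - order 4 (Chair): customer_id=4 -> matches Olivia
  - order 5 (Camera): customer_id=2 -> matches Leo
  - order 6 (Desk): customer_id=3 -> matches Carol
  - order 7 (Webcam): customer_id=5 -> matches Aaron
All 7 rows appear; 1 has NULL customer.

SQL:
SELECT a.product, b.name AS customer
FROM orders a
LEFT JOIN customers b ON a.customer_id = b.id

Result:
product | customer
--------+---------
Mouse   | Leo     
Router  | Aaron   
Stapler | NULL    
Chair   | Olivia  
Camera  | Leo     
Desk    | Carol   
Webcam  | Aaron   


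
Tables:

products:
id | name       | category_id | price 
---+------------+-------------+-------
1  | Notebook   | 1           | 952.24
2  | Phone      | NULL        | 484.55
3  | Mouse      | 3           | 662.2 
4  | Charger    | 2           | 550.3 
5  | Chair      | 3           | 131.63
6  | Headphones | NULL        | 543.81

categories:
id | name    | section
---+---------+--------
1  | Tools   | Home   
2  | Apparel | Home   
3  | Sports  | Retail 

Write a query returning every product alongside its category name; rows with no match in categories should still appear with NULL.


LEFT JOIN keeps every row from products (the left table); where category_id has no match in categories, the category columns become NULL. Walk through each product:
  - product 1 (Notebook): category_id=1 -> matches Tools
  - product 2 (Phone): category_id=NULL, no match -> kept with NULL
  - product 3 (Mouse): category_id=3 -> matches Sports
  - product 4 (Charger): category_id=2 -> matches Apparel
  - product 5 (Chair): category_id=3 -> matches Sports
  - product 6 (Headphones): category_id=NULL, no match -> kept with NULL
All 6 rows appear; 2 have NULL category.

SQL:
SELECT a.name, b.name AS category
FROM products a
LEFT JOIN categories b ON a.category_id = b.id

Result:
name       | category
-----------+---------
Notebook   | Tools   
Phone      | NULL    
Mouse      | Sports  
Charger    | Apparel 
Chair      | Sports  
Headphones | NULL    


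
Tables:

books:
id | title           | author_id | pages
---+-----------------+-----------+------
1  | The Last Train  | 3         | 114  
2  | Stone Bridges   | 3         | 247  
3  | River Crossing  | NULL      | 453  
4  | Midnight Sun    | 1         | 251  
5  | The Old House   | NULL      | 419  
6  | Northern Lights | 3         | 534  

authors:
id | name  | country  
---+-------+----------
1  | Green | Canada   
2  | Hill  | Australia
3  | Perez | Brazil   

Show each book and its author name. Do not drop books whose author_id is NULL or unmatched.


LEFT JOIN keeps every row from books (the left table); where author_id has no match in authors, the author columns become NULL. Walk through each book:
  - book 1 (The Last Train): author_id=3 -> matches Perez
  - book 2 (Stone Bridges): author_id=3 -> matches Perez
  - book 3 (River Crossing): author_id=NULL, no match -> kept with NULL
  - book 4 (Midnight Sun): author_id=1 -> matches Green
  - book 5 (The Old House): author_id=NULL, no match -> kept with NULL
  - book 6 (Northern Lights): author_id=3 -> matches Perez
All 6 rows appear; 2 have NULL author.

SQL:
SELECT a.title, b.name AS author
FROM books a
LEFT JOIN authors b ON a.author_id = b.id

Result:
title           | author
----------------+-------
The Last Train  | Perez 
Stone Bridges   | Perez 
River Crossing  | NULL  
Midnight Sun    | Green 
The Old House   | NULL  
Northern Lights | Perez 


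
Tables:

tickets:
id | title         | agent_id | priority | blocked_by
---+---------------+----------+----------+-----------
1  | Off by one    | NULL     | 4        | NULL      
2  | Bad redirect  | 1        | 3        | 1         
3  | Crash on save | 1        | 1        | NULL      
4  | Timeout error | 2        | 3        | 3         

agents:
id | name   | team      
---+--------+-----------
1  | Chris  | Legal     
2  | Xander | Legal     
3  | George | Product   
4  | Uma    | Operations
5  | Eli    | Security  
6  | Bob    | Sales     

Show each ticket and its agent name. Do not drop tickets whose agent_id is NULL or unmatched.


LEFT JOIN keeps every row from tickets (the left table); where agent_id has no match in agents, the agent columns become NULL. Walk through each ticket:
  - ticket 1 (Off by one): agent_id=NULL, no match -> kept with NULL
  - ticket 2 (Bad redirect): agent_id=1 -> matches Chris
  - ticket 3 (Crash on save): agent_id=1 -> matches Chris
  - ticket 4 (Timeout error): agent_id=2 -> matches Xander
All 4 rows appear; 1 has NULL agent.

SQL:
SELECT a.title, b.name AS agent
FROM tickets a
LEFT JOIN agents b ON a.agent_id = b.id

Result:
title         | agent 
--------------+-------
Off by one    | NULL  
Bad redirect  | Chris 
Crash on save | Chris 
Timeout error | Xander


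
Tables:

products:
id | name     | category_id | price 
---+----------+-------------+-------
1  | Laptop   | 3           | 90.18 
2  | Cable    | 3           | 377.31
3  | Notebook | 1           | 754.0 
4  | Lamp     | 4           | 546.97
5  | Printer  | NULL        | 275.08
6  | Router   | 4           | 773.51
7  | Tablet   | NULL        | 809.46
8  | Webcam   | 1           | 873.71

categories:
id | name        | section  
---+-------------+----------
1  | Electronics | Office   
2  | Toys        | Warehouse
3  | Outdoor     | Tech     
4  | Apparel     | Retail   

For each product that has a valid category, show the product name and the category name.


INNER JOIN keeps only products rows whose category_id matches an id in categories. Walk through each product:
  - product 1 (Laptop): category_id=3 -> matches Outdoor
  - product 2 (Cable): category_id=3 -> matches Outdoor
  - product 3 (Notebook): category_id=1 -> matches Electronics
  - product 4 (Lamp): category_id=4 -> matches Apparel
  - product 5 (Printer): category_id=NULL, no match -> dropped
  - product 6 (Router): category_id=4 -> matches Apparel
  - product 7 (Tablet): category_id=NULL, no match -> dropped
  - product 8 (Webcam): category_id=1 -> matches Electronics
So 2 of 8 rows are dropped.

SQL:
SELECT a.name, b.name AS category
FROM products a
INNER JOIN categories b ON a.category_id = b.id

Result:
name     | category   
---------+------------
Laptop   | Outdoor    
Cable    | Outdoor    
Notebook | Electronics
Lamp     | Apparel    
Router   | Apparel    
Webcam   | Electronics


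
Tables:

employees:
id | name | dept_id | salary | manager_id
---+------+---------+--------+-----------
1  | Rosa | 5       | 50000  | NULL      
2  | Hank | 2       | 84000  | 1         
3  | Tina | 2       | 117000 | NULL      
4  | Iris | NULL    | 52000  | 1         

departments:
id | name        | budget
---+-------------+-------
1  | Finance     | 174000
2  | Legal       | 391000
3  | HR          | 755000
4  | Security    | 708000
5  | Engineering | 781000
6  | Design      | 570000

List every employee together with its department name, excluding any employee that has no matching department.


INNER JOIN keeps only employees rows whose dept_id matches an id in departments. Walk through each employee:
  - employee 1 (Rosa): dept_id=5 -> matches Engineering
  - employee 2 (Hank): dept_id=2 -> matches Legal
  - employee 3 (Tina): dept_id=2 -> matches Legal
  - employee 4 (Iris): dept_id=NULL, no match -> dropped
So 1 of 4 rows is dropped.

SQL:
SELECT a.name, b.name AS department
FROM employees a
INNER JOIN departments b ON a.dept_id = b.id

Result:
name | department 
-----+------------
Rosa | Engineering
Hank | Legal      
Tina | Legal      


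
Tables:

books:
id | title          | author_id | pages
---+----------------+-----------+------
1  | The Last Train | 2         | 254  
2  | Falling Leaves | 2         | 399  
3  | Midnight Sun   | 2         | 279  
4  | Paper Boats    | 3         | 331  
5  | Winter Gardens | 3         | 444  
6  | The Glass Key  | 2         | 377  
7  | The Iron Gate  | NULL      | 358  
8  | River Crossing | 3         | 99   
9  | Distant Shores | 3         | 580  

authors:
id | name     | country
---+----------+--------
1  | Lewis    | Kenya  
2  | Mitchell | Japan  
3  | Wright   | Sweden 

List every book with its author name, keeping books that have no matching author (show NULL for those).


LEFT JOIN keeps every row from books (the left table); where author_id has no match in authors, the author columns become NULL. Walk through each book:
  - book 1 (The Last Train): author_id=2 -> matches Mitchell
  - book 2 (Falling Leaves): author_id=2 -> matches Mitchell
  - book 3 (Midnight Sun): author_id=2 -> matches Mitchell
  - book 4 (Paper Boats): author_id=3 -> matches Wright
  - book 5 (Winter Gardens): author_id=3 -> matches Wright
  - book 6 (The Glass Key): author_id=2 -> matches Mitchell
  - book 7 (The Iron Gate): author_id=NULL, no match -> kept with NULL
  - book 8 (River Crossing): author_id=3 -> matches Wright
  - book 9 (Distant Shores): author_id=3 -> matches Wright
All 9 rows appear; 1 has NULL author.

SQL:
SELECT a.title, b.name AS author
FROM books a
LEFT JOIN authors b ON a.author_id = b.id

Result:
title          | author  
---------------+---------
The Last Train | Mitchell
Falling Leaves | Mitchell
Midnight Sun   | Mitchell
Paper Boats    | Wright  
Winter Gardens | Wright  
The Glass Key  | Mitchell
The Iron Gate  | NULL    
River Crossing | Wright  
Distant Shores | Wright  


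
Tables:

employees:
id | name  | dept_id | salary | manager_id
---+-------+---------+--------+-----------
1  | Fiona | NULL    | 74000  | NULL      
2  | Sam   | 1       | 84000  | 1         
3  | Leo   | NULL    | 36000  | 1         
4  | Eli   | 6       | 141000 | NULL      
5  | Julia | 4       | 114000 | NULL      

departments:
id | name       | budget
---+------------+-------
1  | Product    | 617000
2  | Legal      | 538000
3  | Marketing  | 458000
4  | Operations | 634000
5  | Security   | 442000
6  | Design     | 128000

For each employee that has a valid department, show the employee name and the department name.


INNER JOIN keeps only employees rows whose dept_id matches an id in departments. Walk through each employee:
  - employee 1 (Fiona): dept_id=NULL, no match -> dropped
  - employee 2 (Sam): dept_id=1 -> matches Product
  - employee 3 (Leo): dept_id=NULL, no match -> dropped
  - employee 4 (Eli): dept_id=6 -> matches Design
  - employee 5 (Julia): dept_id=4 -> matches Operations
So 2 of 5 rows are dropped.

SQL:
SELECT a.name, b.name AS department
FROM employees a
INNER JOIN departments b ON a.dept_id = b.id

Result:
name  | department
------+-----------
Sam   | Product   
Eli   | Design    
Julia | Operations


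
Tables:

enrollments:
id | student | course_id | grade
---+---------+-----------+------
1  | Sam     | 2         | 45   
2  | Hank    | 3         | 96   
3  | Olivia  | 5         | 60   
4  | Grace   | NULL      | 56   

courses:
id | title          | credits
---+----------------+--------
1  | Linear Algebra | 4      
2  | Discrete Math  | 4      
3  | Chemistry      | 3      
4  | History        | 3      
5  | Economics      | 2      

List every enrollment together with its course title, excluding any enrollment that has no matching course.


INNER JOIN keeps only enrollments rows whose course_id matches an id in courses. Walk through each enrollment:
  - enrollment 1 (Sam): course_id=2 -> matches Discrete Math
  - enrollment 2 (Hank): course_id=3 -> matches Chemistry
  - enrollment 3 (Olivia): course_id=5 -> matches Economics
  - enrollment 4 (Grace): course_id=NULL, no match -> dropped
So 1 of 4 rows is dropped.

SQL:
SELECT a.student, b.title AS course
FROM enrollments a
INNER JOIN courses b ON a.course_id = b.id

Result:
student | course       
--------+--------------
Sam     | Discrete Math
Hank    | Chemistry    
Olivia  | Economics    


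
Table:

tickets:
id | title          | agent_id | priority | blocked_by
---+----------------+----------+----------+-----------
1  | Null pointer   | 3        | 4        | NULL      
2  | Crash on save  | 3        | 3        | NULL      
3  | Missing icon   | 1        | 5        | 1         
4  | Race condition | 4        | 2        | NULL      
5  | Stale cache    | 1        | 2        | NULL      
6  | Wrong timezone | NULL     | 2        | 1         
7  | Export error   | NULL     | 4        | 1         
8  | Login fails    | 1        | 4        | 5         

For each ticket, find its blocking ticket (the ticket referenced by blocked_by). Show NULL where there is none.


This is a self-join: tickets is joined to a second copy of itself, matching each row's blocked_by to another row's id. Use LEFT JOIN so rows with blocked_by=NULL are kept.
  - ticket 1 (Null pointer): blocked_by=NULL -> NULL
  - ticket 2 (Crash on save): blocked_by=NULL -> NULL
  - ticket 3 (Missing icon): blocked_by=1 -> Null pointer
  - ticket 4 (Race condition): blocked_by=NULL -> NULL
  - ticket 5 (Stale cache): blocked_by=NULL -> NULL
  - ticket 6 (Wrong timezone): blocked_by=1 -> Null pointer
  - ticket 7 (Export error): blocked_by=1 -> Null pointer
  - ticket 8 (Login fails): blocked_by=5 -> Stale cache

SQL:
SELECT a.title AS item, b.title AS blocked_by
FROM tickets a
LEFT JOIN tickets b ON a.blocked_by = b.id

Result:
item           | blocked_by  
---------------+-------------
Null pointer   | NULL        
Crash on save  | NULL        
Missing icon   | Null pointer
Race condition | NULL        
Stale cache    | NULL        
Wrong timezone | Null pointer
Export error   | Null pointer
Login fails    | Stale cache 


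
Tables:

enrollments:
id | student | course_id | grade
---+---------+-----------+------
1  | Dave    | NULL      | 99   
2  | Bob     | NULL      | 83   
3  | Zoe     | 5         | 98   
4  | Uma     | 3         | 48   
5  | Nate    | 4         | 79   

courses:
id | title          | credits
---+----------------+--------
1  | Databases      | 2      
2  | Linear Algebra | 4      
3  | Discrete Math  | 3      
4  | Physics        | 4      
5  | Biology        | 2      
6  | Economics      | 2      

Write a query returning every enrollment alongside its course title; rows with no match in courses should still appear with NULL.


LEFT JOIN keeps every row from enrollments (the left table); where course_id has no match in courses, the course columns become NULL. Walk through each enrollment:
  - enrollment 1 (Dave): course_id=NULL, no match -> kept with NULL
  - enrollment 2 (Bob): course_id=NULL, no match -> kept with NULL
  - enrollment 3 (Zoe): course_id=5 -> matches Biology
  - enrollment 4 (Uma): course_id=3 -> matches Discrete Math
  - enrollment 5 (Nate): course_id=4 -> matches Physics
All 5 rows appear; 2 have NULL course.

SQL:
SELECT a.student, b.title AS course
FROM enrollments a
LEFT JOIN courses b ON a.course_id = b.id

Result:
student | course       
--------+--------------
Dave    | NULL         
Bob     | NULL         
Zoe     | Biology      
Uma     | Discrete Math
Nate    | Physics      


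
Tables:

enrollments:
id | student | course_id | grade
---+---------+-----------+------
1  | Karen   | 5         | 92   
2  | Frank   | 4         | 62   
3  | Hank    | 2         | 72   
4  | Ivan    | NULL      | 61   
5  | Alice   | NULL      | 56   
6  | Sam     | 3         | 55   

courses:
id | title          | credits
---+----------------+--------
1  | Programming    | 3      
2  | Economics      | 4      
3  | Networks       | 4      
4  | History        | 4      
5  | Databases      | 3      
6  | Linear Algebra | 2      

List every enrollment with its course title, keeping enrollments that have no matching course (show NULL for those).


LEFT JOIN keeps every row from enrollments (the left table); where course_id has no match in courses, the course columns become NULL. Walk through each enrollment:
  - enrollment 1 (Karen): course_id=5 -> matches Databases
  - enrollment 2 (Frank): course_id=4 -> matches History
  - enrollment 3 (Hank): course_id=2 -> matches Economics
  - enrollment 4 (Ivan): course_id=NULL, no match -> kept with NULL
  - enrollment 5 (Alice): course_id=NULL, no match -> kept with NULL
  - enrollment 6 (Sam): course_id=3 -> matches Networks
All 6 rows appear; 2 have NULL course.

SQL:
SELECT a.student, b.title AS course
FROM enrollments a
LEFT JOIN courses b ON a.course_id = b.id

Result:
student | course   
--------+----------
Karen   | Databases
Frank   | History  
Hank    | Economics
Ivan    | NULL     
Alice   | NULL     
Sam     | Networks 


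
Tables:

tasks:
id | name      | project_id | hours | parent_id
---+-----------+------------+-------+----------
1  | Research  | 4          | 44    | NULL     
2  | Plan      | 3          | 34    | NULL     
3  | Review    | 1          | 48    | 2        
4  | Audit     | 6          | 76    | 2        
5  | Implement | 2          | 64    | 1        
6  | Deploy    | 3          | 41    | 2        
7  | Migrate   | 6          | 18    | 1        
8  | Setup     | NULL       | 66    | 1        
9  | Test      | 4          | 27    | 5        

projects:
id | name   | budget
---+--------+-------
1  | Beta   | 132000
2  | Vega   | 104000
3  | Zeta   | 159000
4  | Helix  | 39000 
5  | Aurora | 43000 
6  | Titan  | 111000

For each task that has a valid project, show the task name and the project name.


INNER JOIN keeps only tasks rows whose project_id matches an id in projects. Walk through each task:
  - task 1 (Research): project_id=4 -> matches Helix
  - task 2 (Plan): project_id=3 -> matches Zeta
  - task 3 (Review): project_id=1 -> matches Beta
  - task 4 (Audit): project_id=6 -> matches Titan
  - task 5 (Implement): project_id=2 -> matches Vega
  - task 6 (Deploy): project_id=3 -> matches Zeta
  - task 7 (Migrate): project_id=6 -> matches Titan
  - task 8 (Setup): project_id=NULL, no match -> dropped
  - task 9 (Test): project_id=4 -> matches Helix
So 1 of 9 rows is dropped.

SQL:
SELECT a.name, b.name AS project
FROM tasks a
INNER JOIN projects b ON a.project_id = b.id

Result:
name      | project
----------+--------
Research  | Helix  
Plan      | Zeta   
Review    | Beta   
Audit     | Titan  
Implement | Vega   
Deploy    | Zeta   
Migrate   | Titan  
Test      | Helix  


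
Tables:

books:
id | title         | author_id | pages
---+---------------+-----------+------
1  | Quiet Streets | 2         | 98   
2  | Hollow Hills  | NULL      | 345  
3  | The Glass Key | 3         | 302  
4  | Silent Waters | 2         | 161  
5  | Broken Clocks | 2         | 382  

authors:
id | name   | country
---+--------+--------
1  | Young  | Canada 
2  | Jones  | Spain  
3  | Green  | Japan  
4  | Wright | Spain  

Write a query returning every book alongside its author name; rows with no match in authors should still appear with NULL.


LEFT JOIN keeps every row from books (the left table); where author_id has no match in authors, the author columns become NULL. Walk through each book:
  - book 1 (Quiet Streets): author_id=2 -> matches Jones
  - book 2 (Hollow Hills): author_id=NULL, no match -> kept with NULL
  - book 3 (The Glass Key): author_id=3 -> matches Green
  - book 4 (Silent Waters): author_id=2 -> matches Jones
  - book 5 (Broken Clocks): author_id=2 -> matches Jones
All 5 rows appear; 1 has NULL author.

SQL:
SELECT a.title, b.name AS author
FROM books a
LEFT JOIN authors b ON a.author_id = b.id

Result:
title         | author
--------------+-------
Quiet Streets | Jones 
Hollow Hills  | NULL  
The Glass Key | Green 
Silent Waters | Jones 
Broken Clocks | Jones 


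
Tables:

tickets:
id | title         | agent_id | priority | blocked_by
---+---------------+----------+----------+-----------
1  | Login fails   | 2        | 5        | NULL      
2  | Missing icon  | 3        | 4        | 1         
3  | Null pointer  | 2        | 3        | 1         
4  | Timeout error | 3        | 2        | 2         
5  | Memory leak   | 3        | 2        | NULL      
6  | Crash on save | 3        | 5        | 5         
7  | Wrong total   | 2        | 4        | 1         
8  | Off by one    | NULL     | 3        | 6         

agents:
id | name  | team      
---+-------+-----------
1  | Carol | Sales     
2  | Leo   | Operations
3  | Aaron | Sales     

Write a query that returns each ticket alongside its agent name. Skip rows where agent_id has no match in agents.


INNER JOIN keeps only tickets rows whose agent_id matches an id in agents. Walk through each ticket:
  - ticket 1 (Login fails): agent_id=2 -> matches Leo
  - ticket 2 (Missing icon): agent_id=3 -> matches Aaron
  - ticket 3 (Null pointer): agent_id=2 -> matches Leo
  - ticket 4 (Timeout error): agent_id=3 -> matches Aaron
  - ticket 5 (Memory leak): agent_id=3 -> matches Aaron
  - ticket 6 (Crash on save): agent_id=3 -> matches Aaron
  - ticket 7 (Wrong total): agent_id=2 -> matches Leo
  - ticket 8 (Off by one): agent_id=NULL, no match -> dropped
So 1 of 8 rows is dropped.

SQL:
SELECT a.title, b.name AS agent
FROM tickets a
INNER JOIN agents b ON a.agent_id = b.id

Result:
title         | agent
--------------+------
Login fails   | Leo  
Missing icon  | Aaron
Null pointer  | Leo  
Timeout error | Aaron
Memory leak   | Aaron
Crash on save | Aaron
Wrong total   | Leo  


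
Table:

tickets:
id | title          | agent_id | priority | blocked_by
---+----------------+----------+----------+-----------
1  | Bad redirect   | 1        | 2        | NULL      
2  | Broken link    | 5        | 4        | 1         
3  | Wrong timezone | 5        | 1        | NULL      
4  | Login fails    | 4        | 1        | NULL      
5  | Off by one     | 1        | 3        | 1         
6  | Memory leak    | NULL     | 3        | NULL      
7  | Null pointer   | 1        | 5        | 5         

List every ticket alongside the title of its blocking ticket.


This is a self-join: tickets is joined to a second copy of itself, matching each row's blocked_by to another row's id. Use LEFT JOIN so rows with blocked_by=NULL are kept.
  - ticket 1 (Bad redirect): blocked_by=NULL -> NULL
  - ticket 2 (Broken link): blocked_by=1 -> Bad redirect
  - ticket 3 (Wrong timezone): blocked_by=NULL -> NULL
  - ticket 4 (Login fails): blocked_by=NULL -> NULL
  - ticket 5 (Off by one): blocked_by=1 -> Bad redirect
  - ticket 6 (Memory leak): blocked_by=NULL -> NULL
  - ticket 7 (Null pointer): blocked_by=5 -> Off by one

SQL:
SELECT a.title AS item, b.title AS blocked_by
FROM tickets a
LEFT JOIN tickets b ON a.blocked_by = b.id

Result:
item           | blocked_by  
---------------+-------------
Bad redirect   | NULL        
Broken link    | Bad redirect
Wrong timezone | NULL        
Login fails    | NULL        
Off by one     | Bad redirect
Memory leak    | NULL        
Null pointer   | Off by one  


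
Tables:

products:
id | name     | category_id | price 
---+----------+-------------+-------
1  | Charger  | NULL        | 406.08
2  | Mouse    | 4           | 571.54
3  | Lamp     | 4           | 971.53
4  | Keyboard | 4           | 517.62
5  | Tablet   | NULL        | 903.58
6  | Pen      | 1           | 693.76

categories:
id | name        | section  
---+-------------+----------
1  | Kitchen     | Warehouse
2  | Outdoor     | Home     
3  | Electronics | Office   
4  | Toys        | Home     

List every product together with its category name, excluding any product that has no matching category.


INNER JOIN keeps only products rows whose category_id matches an id in categories. Walk through each product:
  - product 1 (Charger): category_id=NULL, no match -> dropped
  - product 2 (Mouse): category_id=4 -> matches Toys
  - product 3 (Lamp): category_id=4 -> matches Toys
  - product 4 (Keyboard): category_id=4 -> matches Toys
  - product 5 (Tablet): category_id=NULL, no match -> dropped
  - product 6 (Pen): category_id=1 -> matches Kitchen
So 2 of 6 rows are dropped.

SQL:
SELECT a.name, b.name AS category
FROM products a
INNER JOIN categories b ON a.category_id = b.id

Result:
name     | category
---------+---------
Mouse    | Toys    
Lamp     | Toys    
Keyboard | Toys    
Pen      | Kitchen 


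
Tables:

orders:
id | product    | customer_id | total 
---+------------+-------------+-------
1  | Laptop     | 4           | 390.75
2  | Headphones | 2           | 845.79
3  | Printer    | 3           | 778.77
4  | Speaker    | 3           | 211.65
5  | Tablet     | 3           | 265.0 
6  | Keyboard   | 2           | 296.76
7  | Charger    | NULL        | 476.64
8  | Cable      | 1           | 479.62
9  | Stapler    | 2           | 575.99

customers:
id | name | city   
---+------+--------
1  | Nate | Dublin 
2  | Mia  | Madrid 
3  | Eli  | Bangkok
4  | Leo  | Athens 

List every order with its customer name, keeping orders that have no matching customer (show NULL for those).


LEFT JOIN keeps every row from orders (the left table); where customer_id has no match in customers, the customer columns become NULL. Walk through each order:
  - order 1 (Laptop): customer_id=4 -> matches Leo
  - order 2 (Headphones): customer_id=2 -> matches Mia
  - order 3 (Printer): customer_id=3 -> matches Eli
  - order 4 (Speaker): customer_id=3 -> matches Eli
  - order 5 (Tablet): customer_id=3 -> matches Eli
  - order 6 (Keyboard): customer_id=2 -> matches Mia
  - order 7 (Charger): customer_id=NULL, no match -> kept with NULL
  - order 8 (Cable): customer_id=1 -> matches Nate
  - order 9 (Stapler): customer_id=2 -> matches Mia
All 9 rows appear; 1 has NULL customer.

SQL:
SELECT a.product, b.name AS customer
FROM orders a
LEFT JOIN customers b ON a.customer_id = b.id

Result:
product    | customer
-----------+---------
Laptop     | Leo     
Headphones | Mia     
Printer    | Eli     
Speaker    | Eli     
Tablet     | Eli     
Keyboard   | Mia     
Charger    | NULL    
Cable      | Nate    
Stapler    | Mia     


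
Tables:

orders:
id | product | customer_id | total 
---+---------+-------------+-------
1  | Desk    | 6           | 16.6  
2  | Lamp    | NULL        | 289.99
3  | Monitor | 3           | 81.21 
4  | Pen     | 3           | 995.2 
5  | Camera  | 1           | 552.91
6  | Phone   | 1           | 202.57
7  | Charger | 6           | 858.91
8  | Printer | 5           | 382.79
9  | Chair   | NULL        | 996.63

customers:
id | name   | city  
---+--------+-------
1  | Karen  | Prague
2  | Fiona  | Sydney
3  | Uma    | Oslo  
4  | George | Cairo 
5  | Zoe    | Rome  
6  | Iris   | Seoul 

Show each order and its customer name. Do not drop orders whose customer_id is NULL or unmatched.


LEFT JOIN keeps every row from orders (the left table); where customer_id has no match in customers, the customer columns become NULL. Walk through each order:
  - order 1 (Desk): customer_id=6 -> matches Iris
  - order 2 (Lamp): customer_id=NULL, no match -> kept with NULL
  - order 3 (Monitor): customer_id=3 -> matches Uma
  - order 4 (Pen): customer_id=3 -> matches Uma
  - order 5 (Camera): customer_id=1 -> matches Karen
  - order 6 (Phone): customer_id=1 -> matches Karen
  - order 7 (Charger): customer_id=6 -> matches Iris
  - order 8 (Printer): customer_id=5 -> matches Zoe
  - order 9 (Chair): customer_id=NULL, no match -> kept with NULL
All 9 rows appear; 2 have NULL customer.

SQL:
SELECT a.product, b.name AS customer
FROM orders a
LEFT JOIN customers b ON a.customer_id = b.id

Result:
product | customer
--------+---------
Desk    | Iris    
Lamp    | NULL    
Monitor | Uma     
Pen     | Uma     
Camera  | Karen   
Phone   | Karen   
Charger | Iris    
Printer | Zoe     
Chair   | NULL    


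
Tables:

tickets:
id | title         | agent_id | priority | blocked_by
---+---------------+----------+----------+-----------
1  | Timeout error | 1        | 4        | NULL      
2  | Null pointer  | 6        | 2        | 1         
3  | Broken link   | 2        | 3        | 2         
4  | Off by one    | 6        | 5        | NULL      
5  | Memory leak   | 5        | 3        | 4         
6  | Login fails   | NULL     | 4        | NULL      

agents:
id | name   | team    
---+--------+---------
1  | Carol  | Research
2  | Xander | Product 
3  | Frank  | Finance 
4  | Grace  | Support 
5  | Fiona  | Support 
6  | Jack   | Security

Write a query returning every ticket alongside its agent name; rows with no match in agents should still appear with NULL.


LEFT JOIN keeps every row from tickets (the left table); where agent_id has no match in agents, the agent columns become NULL. Walk through each ticket:
  - ticket 1 (Timeout error): agent_id=1 -> matches Carol
  - ticket 2 (Null pointer): agent_id=6 -> matches Jack
  - ticket 3 (Broken link): agent_id=2 -> matches Xander
  - ticket 4 (Off by one): agent_id=6 -> matches Jack
  - ticket 5 (Memory leak): agent_id=5 -> matches Fiona
  - ticket 6 (Login fails): agent_id=NULL, no match -> kept with NULL
All 6 rows appear; 1 has NULL agent.

SQL:
SELECT a.title, b.name AS agent
FROM tickets a
LEFT JOIN agents b ON a.agent_id = b.id

Result:
title         | agent 
--------------+-------
Timeout error | Carol 
Null pointer  | Jack  
Broken link   | Xander
Off by one    | Jack  
Memory leak   | Fiona 
Login fails   | NULL  


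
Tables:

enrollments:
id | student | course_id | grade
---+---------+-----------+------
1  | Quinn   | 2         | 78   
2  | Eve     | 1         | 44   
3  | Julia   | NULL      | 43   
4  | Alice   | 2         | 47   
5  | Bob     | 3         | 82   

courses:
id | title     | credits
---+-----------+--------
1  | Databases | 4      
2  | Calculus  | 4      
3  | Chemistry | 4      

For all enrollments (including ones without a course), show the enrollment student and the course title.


LEFT JOIN keeps every row from enrollments (the left table); where course_id has no match in courses, the course columns become NULL. Walk through each enrollment:
  - enrollment 1 (Quinn): course_id=2 -> matches Calculus
  - enrollment 2 (Eve): course_id=1 -> matches Databases
  - enrollment 3 (Julia): course_id=NULL, no match -> kept with NULL
  - enrollment 4 (Alice): course_id=2 -> matches Calculus
  - enrollment 5 (Bob): course_id=3 -> matches Chemistry
All 5 rows appear; 1 has NULL course.

SQL:
SELECT a.student, b.title AS course
FROM enrollments a
LEFT JOIN courses b ON a.course_id = b.id

Result:
student | course   
--------+----------
Quinn   | Calculus 
Eve     | Databases
Julia   | NULL     
Alice   | Calculus 
Bob     | Chemistry


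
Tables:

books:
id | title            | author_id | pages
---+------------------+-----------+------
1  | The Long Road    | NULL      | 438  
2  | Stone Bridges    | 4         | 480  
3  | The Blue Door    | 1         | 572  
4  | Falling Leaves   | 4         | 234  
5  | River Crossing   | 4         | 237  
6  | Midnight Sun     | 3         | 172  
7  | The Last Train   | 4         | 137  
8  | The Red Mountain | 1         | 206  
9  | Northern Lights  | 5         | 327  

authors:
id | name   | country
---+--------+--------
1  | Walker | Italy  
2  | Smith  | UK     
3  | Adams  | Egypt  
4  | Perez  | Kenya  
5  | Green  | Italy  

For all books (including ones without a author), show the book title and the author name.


LEFT JOIN keeps every row from books (the left table); where author_id has no match in authors, the author columns become NULL. Walk through each book:
  - book 1 (The Long Road): author_id=NULL, no match -> kept with NULL
  - book 2 (Stone Bridges): author_id=4 -> matches Perez
  - book 3 (The Blue Door): author_id=1 -> matches Walker
  - book 4 (Falling Leaves): author_id=4 -> matches Perez
  - book 5 (River Crossing): author_id=4 -> matches Perez
  - book 6 (Midnight Sun): author_id=3 -> matches Adams
  - book 7 (The Last Train): author_id=4 -> matches Perez
  - book 8 (The Red Mountain): author_id=1 -> matches Walker
  - book 9 (Northern Lights): author_id=5 -> matches Green
All 9 rows appear; 1 has NULL author.

SQL:
SELECT a.title, b.name AS author
FROM books a
LEFT JOIN authors b ON a.author_id = b.id

Result:
title            | author
-----------------+-------
The Long Road    | NULL  
Stone Bridges    | Perez 
The Blue Door    | Walker
Falling Leaves   | Perez 
River Crossing   | Perez 
Midnight Sun     | Adams 
The Last Train   | Perez 
The Red Mountain | Walker
Northern Lights  | Green 


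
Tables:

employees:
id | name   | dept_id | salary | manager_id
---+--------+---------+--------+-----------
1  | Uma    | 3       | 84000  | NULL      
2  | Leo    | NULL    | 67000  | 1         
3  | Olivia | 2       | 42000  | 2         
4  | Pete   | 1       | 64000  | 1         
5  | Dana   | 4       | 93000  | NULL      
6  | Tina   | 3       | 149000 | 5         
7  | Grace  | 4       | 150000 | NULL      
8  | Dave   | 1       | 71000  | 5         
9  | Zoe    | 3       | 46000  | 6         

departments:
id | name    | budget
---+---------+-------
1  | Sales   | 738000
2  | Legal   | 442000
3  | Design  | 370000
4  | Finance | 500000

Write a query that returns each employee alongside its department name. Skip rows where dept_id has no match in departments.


INNER JOIN keeps only employees rows whose dept_id matches an id in departments. Walk through each employee:
  - employee 1 (Uma): dept_id=3 -> matches Design
  - employee 2 (Leo): dept_id=NULL, no match -> dropped
  - employee 3 (Olivia): dept_id=2 -> matches Legal
  - employee 4 (Pete): dept_id=1 -> matches Sales
  - employee 5 (Dana): dept_id=4 -> matches Finance
  - employee 6 (Tina): dept_id=3 -> matches Design
  - employee 7 (Grace): dept_id=4 -> matches Finance
  - employee 8 (Dave): dept_id=1 -> matches Sales
  - employee 9 (Zoe): dept_id=3 -> matches Design
So 1 of 9 rows is dropped.

SQL:
SELECT a.name, b.name AS department
FROM employees a
INNER JOIN departments b ON a.dept_id = b.id

Result:
name   | department
-------+-----------
Uma    | Design    
Olivia | Legal     
Pete   | Sales     
Dana   | Finance   
Tina   | Design    
Grace  | Finance   
Dave   | Sales     
Zoe    | Design    


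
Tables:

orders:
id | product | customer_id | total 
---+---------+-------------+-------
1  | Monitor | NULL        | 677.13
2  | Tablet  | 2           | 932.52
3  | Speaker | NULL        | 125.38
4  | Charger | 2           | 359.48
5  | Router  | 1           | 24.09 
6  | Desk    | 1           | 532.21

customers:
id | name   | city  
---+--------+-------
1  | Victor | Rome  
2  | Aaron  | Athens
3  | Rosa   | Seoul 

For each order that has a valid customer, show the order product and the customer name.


INNER JOIN keeps only orders rows whose customer_id matches an id in customers. Walk through each order:
  - order 1 (Monitor): customer_id=NULL, no match -> dropped
  - order 2 (Tablet): customer_id=2 -> matches Aaron
  - order 3 (Speaker): customer_id=NULL, no match -> dropped
  - order 4 (Charger): customer_id=2 -> matches Aaron
  - order 5 (Router): customer_id=1 -> matches Victor
  - order 6 (Desk): customer_id=1 -> matches Victor
So 2 of 6 rows are dropped.

SQL:
SELECT a.product, b.name AS customer
FROM orders a
INNER JOIN customers b ON a.customer_id = b.id

Result:
product | customer
--------+---------
Tablet  | Aaron   
Charger | Aaron   
Router  | Victor  
Desk    | Victor  


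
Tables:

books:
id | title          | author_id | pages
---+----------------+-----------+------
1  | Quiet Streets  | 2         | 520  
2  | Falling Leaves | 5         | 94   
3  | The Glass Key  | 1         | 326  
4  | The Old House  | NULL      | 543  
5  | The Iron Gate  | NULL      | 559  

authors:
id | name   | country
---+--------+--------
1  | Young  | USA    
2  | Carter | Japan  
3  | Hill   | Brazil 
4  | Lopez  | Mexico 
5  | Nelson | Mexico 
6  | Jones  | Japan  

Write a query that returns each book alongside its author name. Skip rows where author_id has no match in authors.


INNER JOIN keeps only books rows whose author_id matches an id in authors. Walk through each book:
  - book 1 (Quiet Streets): author_id=2 -> matches Carter
  - book 2 (Falling Leaves): author_id=5 -> matches Nelson
  - book 3 (The Glass Key): author_id=1 -> matches Young
  - book 4 (The Old House): author_id=NULL, no match -> dropped
  - book 5 (The Iron Gate): author_id=NULL, no match -> dropped
So 2 of 5 rows are dropped.

SQL:
SELECT a.title, b.name AS author
FROM books a
INNER JOIN authors b ON a.author_id = b.id

Result:
title          | author
---------------+-------
Quiet Streets  | Carter
Falling Leaves | Nelson
The Glass Key  | Young 


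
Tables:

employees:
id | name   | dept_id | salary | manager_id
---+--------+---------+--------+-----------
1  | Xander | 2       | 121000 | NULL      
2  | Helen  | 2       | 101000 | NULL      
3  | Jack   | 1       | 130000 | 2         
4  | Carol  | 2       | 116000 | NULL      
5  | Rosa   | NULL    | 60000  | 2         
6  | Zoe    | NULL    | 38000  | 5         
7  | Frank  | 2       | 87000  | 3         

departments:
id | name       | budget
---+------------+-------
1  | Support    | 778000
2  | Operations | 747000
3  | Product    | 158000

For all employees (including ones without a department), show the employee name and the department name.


LEFT JOIN keeps every row from employees (the left table); where dept_id has no match in departments, the department columns become NULL. Walk through each employee:
  - employee 1 (Xander): dept_id=2 -> matches Operations
  - employee 2 (Helen): dept_id=2 -> matches Operations
  - employee 3 (Jack): dept_id=1 -> matches Support
  - employee 4 (Carol): dept_id=2 -> matches Operations
  - employee 5 (Rosa): dept_id=NULL, no match -> kept with NULL
  - employee 6 (Zoe): dept_id=NULL, no match -> kept with NULL
  - employee 7 (Frank): dept_id=2 -> matches Operations
All 7 rows appear; 2 have NULL department.

SQL:
SELECT a.name, b.name AS department
FROM employees a
LEFT JOIN departments b ON a.dept_id = b.id

Result:
name   | department
-------+-----------
Xander | Operations
Helen  | Operations
Jack   | Support   
Carol  | Operations
Rosa   | NULL      
Zoe    | NULL      
Frank  | Operations
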